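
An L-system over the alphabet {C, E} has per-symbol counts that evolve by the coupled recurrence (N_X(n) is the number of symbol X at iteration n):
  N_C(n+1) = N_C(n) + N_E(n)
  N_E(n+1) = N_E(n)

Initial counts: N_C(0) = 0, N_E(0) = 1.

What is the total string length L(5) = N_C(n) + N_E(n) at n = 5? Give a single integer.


Step 0: N_C=0, N_E=1, L=1
Step 1: N_C=1, N_E=1, L=2
Step 2: N_C=2, N_E=1, L=3
Step 3: N_C=3, N_E=1, L=4
Step 4: N_C=4, N_E=1, L=5
Step 5: N_C=5, N_E=1, L=6

Answer: 6


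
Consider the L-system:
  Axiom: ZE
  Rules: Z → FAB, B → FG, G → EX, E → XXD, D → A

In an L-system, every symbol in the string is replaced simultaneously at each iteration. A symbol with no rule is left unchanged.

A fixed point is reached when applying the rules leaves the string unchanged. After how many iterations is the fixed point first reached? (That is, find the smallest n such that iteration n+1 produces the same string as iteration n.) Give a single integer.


Answer: 5

Derivation:
Step 0: ZE
Step 1: FABXXD
Step 2: FAFGXXA
Step 3: FAFEXXXA
Step 4: FAFXXDXXXA
Step 5: FAFXXAXXXA
Step 6: FAFXXAXXXA  (unchanged — fixed point at step 5)


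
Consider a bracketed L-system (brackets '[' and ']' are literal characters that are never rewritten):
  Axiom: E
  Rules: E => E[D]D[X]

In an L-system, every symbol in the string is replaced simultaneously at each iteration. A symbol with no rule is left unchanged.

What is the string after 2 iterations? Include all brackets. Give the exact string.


Answer: E[D]D[X][D]D[X]

Derivation:
Step 0: E
Step 1: E[D]D[X]
Step 2: E[D]D[X][D]D[X]


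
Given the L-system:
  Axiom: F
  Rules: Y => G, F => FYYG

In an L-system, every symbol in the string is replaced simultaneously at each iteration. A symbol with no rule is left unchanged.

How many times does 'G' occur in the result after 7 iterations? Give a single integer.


Step 0: F  (0 'G')
Step 1: FYYG  (1 'G')
Step 2: FYYGGGG  (4 'G')
Step 3: FYYGGGGGGG  (7 'G')
Step 4: FYYGGGGGGGGGG  (10 'G')
Step 5: FYYGGGGGGGGGGGGG  (13 'G')
Step 6: FYYGGGGGGGGGGGGGGGG  (16 'G')
Step 7: FYYGGGGGGGGGGGGGGGGGGG  (19 'G')

Answer: 19


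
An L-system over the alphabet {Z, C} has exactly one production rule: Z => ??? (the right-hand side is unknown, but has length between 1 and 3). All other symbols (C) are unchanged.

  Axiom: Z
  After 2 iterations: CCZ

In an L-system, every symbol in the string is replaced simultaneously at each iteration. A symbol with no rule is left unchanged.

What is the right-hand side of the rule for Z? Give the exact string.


Answer: CZ

Derivation:
Trying Z => CZ:
  Step 0: Z
  Step 1: CZ
  Step 2: CCZ
Matches the given result.


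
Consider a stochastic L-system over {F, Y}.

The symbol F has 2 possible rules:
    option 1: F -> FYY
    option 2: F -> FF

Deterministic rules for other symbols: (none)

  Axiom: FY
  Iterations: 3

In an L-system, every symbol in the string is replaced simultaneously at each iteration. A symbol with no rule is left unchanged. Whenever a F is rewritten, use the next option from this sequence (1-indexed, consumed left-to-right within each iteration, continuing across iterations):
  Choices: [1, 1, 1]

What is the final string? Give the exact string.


Step 0: FY
Step 1: FYYY  (used choices [1])
Step 2: FYYYYY  (used choices [1])
Step 3: FYYYYYYY  (used choices [1])

Answer: FYYYYYYY


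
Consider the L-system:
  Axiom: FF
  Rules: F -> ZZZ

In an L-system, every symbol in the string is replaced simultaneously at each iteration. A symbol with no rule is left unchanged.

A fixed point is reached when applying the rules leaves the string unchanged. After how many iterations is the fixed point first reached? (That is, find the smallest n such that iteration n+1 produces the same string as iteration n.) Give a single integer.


Answer: 1

Derivation:
Step 0: FF
Step 1: ZZZZZZ
Step 2: ZZZZZZ  (unchanged — fixed point at step 1)


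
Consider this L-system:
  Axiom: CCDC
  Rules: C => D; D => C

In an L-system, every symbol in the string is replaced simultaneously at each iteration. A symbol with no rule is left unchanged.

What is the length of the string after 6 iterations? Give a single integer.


Step 0: length = 4
Step 1: length = 4
Step 2: length = 4
Step 3: length = 4
Step 4: length = 4
Step 5: length = 4
Step 6: length = 4

Answer: 4


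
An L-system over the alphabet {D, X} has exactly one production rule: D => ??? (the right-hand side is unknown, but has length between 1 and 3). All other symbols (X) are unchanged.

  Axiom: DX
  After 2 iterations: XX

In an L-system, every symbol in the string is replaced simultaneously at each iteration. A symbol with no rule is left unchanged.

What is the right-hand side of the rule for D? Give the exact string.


Answer: X

Derivation:
Trying D => X:
  Step 0: DX
  Step 1: XX
  Step 2: XX
Matches the given result.


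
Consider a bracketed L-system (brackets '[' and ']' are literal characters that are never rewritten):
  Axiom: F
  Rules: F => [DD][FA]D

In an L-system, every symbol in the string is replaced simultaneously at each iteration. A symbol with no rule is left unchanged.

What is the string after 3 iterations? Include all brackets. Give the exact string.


Step 0: F
Step 1: [DD][FA]D
Step 2: [DD][[DD][FA]DA]D
Step 3: [DD][[DD][[DD][FA]DA]DA]D

Answer: [DD][[DD][[DD][FA]DA]DA]D


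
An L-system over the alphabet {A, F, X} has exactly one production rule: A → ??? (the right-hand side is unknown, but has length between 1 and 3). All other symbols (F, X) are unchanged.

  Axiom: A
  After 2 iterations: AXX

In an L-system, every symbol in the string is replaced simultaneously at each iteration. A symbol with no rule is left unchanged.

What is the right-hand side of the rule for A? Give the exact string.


Answer: AX

Derivation:
Trying A → AX:
  Step 0: A
  Step 1: AX
  Step 2: AXX
Matches the given result.


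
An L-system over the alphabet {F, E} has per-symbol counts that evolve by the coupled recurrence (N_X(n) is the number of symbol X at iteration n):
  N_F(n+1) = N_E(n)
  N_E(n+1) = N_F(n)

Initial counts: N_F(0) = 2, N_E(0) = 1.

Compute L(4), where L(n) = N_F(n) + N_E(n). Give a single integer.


Step 0: N_F=2, N_E=1, L=3
Step 1: N_F=1, N_E=2, L=3
Step 2: N_F=2, N_E=1, L=3
Step 3: N_F=1, N_E=2, L=3
Step 4: N_F=2, N_E=1, L=3

Answer: 3


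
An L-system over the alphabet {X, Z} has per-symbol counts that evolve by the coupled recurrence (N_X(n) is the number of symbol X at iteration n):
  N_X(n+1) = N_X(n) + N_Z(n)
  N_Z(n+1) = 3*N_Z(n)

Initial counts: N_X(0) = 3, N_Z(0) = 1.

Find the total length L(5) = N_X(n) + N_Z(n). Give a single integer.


Step 0: N_X=3, N_Z=1, L=4
Step 1: N_X=4, N_Z=3, L=7
Step 2: N_X=7, N_Z=9, L=16
Step 3: N_X=16, N_Z=27, L=43
Step 4: N_X=43, N_Z=81, L=124
Step 5: N_X=124, N_Z=243, L=367

Answer: 367


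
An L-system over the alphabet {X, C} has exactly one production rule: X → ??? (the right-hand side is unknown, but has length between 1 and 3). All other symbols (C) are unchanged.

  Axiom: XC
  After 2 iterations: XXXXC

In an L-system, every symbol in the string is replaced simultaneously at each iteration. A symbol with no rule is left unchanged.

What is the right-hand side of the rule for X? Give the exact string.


Trying X → XX:
  Step 0: XC
  Step 1: XXC
  Step 2: XXXXC
Matches the given result.

Answer: XX


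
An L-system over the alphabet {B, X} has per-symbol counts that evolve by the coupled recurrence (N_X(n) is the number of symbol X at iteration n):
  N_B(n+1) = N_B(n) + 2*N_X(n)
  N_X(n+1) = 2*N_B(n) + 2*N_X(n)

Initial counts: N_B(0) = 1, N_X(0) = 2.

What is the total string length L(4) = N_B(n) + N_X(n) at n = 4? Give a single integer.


Step 0: N_B=1, N_X=2, L=3
Step 1: N_B=5, N_X=6, L=11
Step 2: N_B=17, N_X=22, L=39
Step 3: N_B=61, N_X=78, L=139
Step 4: N_B=217, N_X=278, L=495

Answer: 495


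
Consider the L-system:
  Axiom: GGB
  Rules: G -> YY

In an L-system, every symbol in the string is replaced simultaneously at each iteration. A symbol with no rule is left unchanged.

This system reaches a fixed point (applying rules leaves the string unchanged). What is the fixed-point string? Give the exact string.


Step 0: GGB
Step 1: YYYYB
Step 2: YYYYB  (unchanged — fixed point at step 1)

Answer: YYYYB


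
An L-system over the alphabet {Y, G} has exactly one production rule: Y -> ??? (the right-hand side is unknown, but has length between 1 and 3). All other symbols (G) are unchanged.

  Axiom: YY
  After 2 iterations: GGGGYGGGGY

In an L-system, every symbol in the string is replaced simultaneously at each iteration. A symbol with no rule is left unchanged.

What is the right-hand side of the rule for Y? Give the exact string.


Answer: GGY

Derivation:
Trying Y -> GGY:
  Step 0: YY
  Step 1: GGYGGY
  Step 2: GGGGYGGGGY
Matches the given result.


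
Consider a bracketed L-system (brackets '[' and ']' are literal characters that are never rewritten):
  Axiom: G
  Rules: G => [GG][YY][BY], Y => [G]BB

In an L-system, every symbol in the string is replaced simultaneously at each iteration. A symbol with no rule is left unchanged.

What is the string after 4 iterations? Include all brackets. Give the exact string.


Step 0: G
Step 1: [GG][YY][BY]
Step 2: [[GG][YY][BY][GG][YY][BY]][[G]BB[G]BB][B[G]BB]
Step 3: [[[GG][YY][BY][GG][YY][BY]][[G]BB[G]BB][B[G]BB][[GG][YY][BY][GG][YY][BY]][[G]BB[G]BB][B[G]BB]][[[GG][YY][BY]]BB[[GG][YY][BY]]BB][B[[GG][YY][BY]]BB]
Step 4: [[[[GG][YY][BY][GG][YY][BY]][[G]BB[G]BB][B[G]BB][[GG][YY][BY][GG][YY][BY]][[G]BB[G]BB][B[G]BB]][[[GG][YY][BY]]BB[[GG][YY][BY]]BB][B[[GG][YY][BY]]BB][[[GG][YY][BY][GG][YY][BY]][[G]BB[G]BB][B[G]BB][[GG][YY][BY][GG][YY][BY]][[G]BB[G]BB][B[G]BB]][[[GG][YY][BY]]BB[[GG][YY][BY]]BB][B[[GG][YY][BY]]BB]][[[[GG][YY][BY][GG][YY][BY]][[G]BB[G]BB][B[G]BB]]BB[[[GG][YY][BY][GG][YY][BY]][[G]BB[G]BB][B[G]BB]]BB][B[[[GG][YY][BY][GG][YY][BY]][[G]BB[G]BB][B[G]BB]]BB]

Answer: [[[[GG][YY][BY][GG][YY][BY]][[G]BB[G]BB][B[G]BB][[GG][YY][BY][GG][YY][BY]][[G]BB[G]BB][B[G]BB]][[[GG][YY][BY]]BB[[GG][YY][BY]]BB][B[[GG][YY][BY]]BB][[[GG][YY][BY][GG][YY][BY]][[G]BB[G]BB][B[G]BB][[GG][YY][BY][GG][YY][BY]][[G]BB[G]BB][B[G]BB]][[[GG][YY][BY]]BB[[GG][YY][BY]]BB][B[[GG][YY][BY]]BB]][[[[GG][YY][BY][GG][YY][BY]][[G]BB[G]BB][B[G]BB]]BB[[[GG][YY][BY][GG][YY][BY]][[G]BB[G]BB][B[G]BB]]BB][B[[[GG][YY][BY][GG][YY][BY]][[G]BB[G]BB][B[G]BB]]BB]


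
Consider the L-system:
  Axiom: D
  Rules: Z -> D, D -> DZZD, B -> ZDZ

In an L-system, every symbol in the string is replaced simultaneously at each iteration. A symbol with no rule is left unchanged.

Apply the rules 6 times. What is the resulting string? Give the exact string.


Step 0: D
Step 1: DZZD
Step 2: DZZDDDDZZD
Step 3: DZZDDDDZZDDZZDDZZDDZZDDDDZZD
Step 4: DZZDDDDZZDDZZDDZZDDZZDDDDZZDDZZDDDDZZDDZZDDDDZZDDZZDDDDZZDDZZDDZZDDZZDDDDZZD
Step 5: DZZDDDDZZDDZZDDZZDDZZDDDDZZDDZZDDDDZZDDZZDDDDZZDDZZDDDDZZDDZZDDZZDDZZDDDDZZDDZZDDDDZZDDZZDDZZDDZZDDDDZZDDZZDDDDZZDDZZDDZZDDZZDDDDZZDDZZDDDDZZDDZZDDZZDDZZDDDDZZDDZZDDDDZZDDZZDDDDZZDDZZDDDDZZDDZZDDZZDDZZDDDDZZD
Step 6: DZZDDDDZZDDZZDDZZDDZZDDDDZZDDZZDDDDZZDDZZDDDDZZDDZZDDDDZZDDZZDDZZDDZZDDDDZZDDZZDDDDZZDDZZDDZZDDZZDDDDZZDDZZDDDDZZDDZZDDZZDDZZDDDDZZDDZZDDDDZZDDZZDDZZDDZZDDDDZZDDZZDDDDZZDDZZDDDDZZDDZZDDDDZZDDZZDDZZDDZZDDDDZZDDZZDDDDZZDDZZDDZZDDZZDDDDZZDDZZDDDDZZDDZZDDDDZZDDZZDDDDZZDDZZDDZZDDZZDDDDZZDDZZDDDDZZDDZZDDZZDDZZDDDDZZDDZZDDDDZZDDZZDDDDZZDDZZDDDDZZDDZZDDZZDDZZDDDDZZDDZZDDDDZZDDZZDDZZDDZZDDDDZZDDZZDDDDZZDDZZDDDDZZDDZZDDDDZZDDZZDDZZDDZZDDDDZZDDZZDDDDZZDDZZDDZZDDZZDDDDZZDDZZDDDDZZDDZZDDZZDDZZDDDDZZDDZZDDDDZZDDZZDDZZDDZZDDDDZZDDZZDDDDZZDDZZDDDDZZDDZZDDDDZZDDZZDDZZDDZZDDDDZZD

Answer: DZZDDDDZZDDZZDDZZDDZZDDDDZZDDZZDDDDZZDDZZDDDDZZDDZZDDDDZZDDZZDDZZDDZZDDDDZZDDZZDDDDZZDDZZDDZZDDZZDDDDZZDDZZDDDDZZDDZZDDZZDDZZDDDDZZDDZZDDDDZZDDZZDDZZDDZZDDDDZZDDZZDDDDZZDDZZDDDDZZDDZZDDDDZZDDZZDDZZDDZZDDDDZZDDZZDDDDZZDDZZDDZZDDZZDDDDZZDDZZDDDDZZDDZZDDDDZZDDZZDDDDZZDDZZDDZZDDZZDDDDZZDDZZDDDDZZDDZZDDZZDDZZDDDDZZDDZZDDDDZZDDZZDDDDZZDDZZDDDDZZDDZZDDZZDDZZDDDDZZDDZZDDDDZZDDZZDDZZDDZZDDDDZZDDZZDDDDZZDDZZDDDDZZDDZZDDDDZZDDZZDDZZDDZZDDDDZZDDZZDDDDZZDDZZDDZZDDZZDDDDZZDDZZDDDDZZDDZZDDZZDDZZDDDDZZDDZZDDDDZZDDZZDDZZDDZZDDDDZZDDZZDDDDZZDDZZDDDDZZDDZZDDDDZZDDZZDDZZDDZZDDDDZZD


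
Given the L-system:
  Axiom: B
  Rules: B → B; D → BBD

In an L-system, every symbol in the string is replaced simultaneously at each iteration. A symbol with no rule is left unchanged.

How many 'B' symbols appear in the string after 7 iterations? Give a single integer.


Answer: 1

Derivation:
Step 0: B  (1 'B')
Step 1: B  (1 'B')
Step 2: B  (1 'B')
Step 3: B  (1 'B')
Step 4: B  (1 'B')
Step 5: B  (1 'B')
Step 6: B  (1 'B')
Step 7: B  (1 'B')


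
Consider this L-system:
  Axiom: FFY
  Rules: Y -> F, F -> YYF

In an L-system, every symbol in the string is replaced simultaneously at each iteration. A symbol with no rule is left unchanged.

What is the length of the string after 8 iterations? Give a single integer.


Step 0: length = 3
Step 1: length = 7
Step 2: length = 13
Step 3: length = 27
Step 4: length = 53
Step 5: length = 107
Step 6: length = 213
Step 7: length = 427
Step 8: length = 853

Answer: 853


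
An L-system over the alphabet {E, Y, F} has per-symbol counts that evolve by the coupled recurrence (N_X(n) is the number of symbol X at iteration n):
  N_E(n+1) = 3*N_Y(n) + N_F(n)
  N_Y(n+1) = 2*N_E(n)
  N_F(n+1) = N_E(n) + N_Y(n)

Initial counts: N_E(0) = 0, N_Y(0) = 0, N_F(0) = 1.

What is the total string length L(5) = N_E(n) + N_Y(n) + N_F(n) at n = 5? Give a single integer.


Step 0: N_E=0, N_Y=0, N_F=1, L=1
Step 1: N_E=1, N_Y=0, N_F=0, L=1
Step 2: N_E=0, N_Y=2, N_F=1, L=3
Step 3: N_E=7, N_Y=0, N_F=2, L=9
Step 4: N_E=2, N_Y=14, N_F=7, L=23
Step 5: N_E=49, N_Y=4, N_F=16, L=69

Answer: 69


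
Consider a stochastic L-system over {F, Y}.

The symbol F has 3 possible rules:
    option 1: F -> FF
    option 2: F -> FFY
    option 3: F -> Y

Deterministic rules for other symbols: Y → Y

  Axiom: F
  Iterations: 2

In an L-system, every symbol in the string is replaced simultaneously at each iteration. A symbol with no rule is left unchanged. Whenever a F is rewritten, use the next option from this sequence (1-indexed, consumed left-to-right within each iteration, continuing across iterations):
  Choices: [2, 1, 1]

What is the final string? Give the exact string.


Step 0: F
Step 1: FFY  (used choices [2])
Step 2: FFFFY  (used choices [1, 1])

Answer: FFFFY


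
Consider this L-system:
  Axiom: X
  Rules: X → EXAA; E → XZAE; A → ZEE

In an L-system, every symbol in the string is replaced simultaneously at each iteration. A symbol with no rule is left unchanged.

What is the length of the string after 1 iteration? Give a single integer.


Answer: 4

Derivation:
Step 0: length = 1
Step 1: length = 4


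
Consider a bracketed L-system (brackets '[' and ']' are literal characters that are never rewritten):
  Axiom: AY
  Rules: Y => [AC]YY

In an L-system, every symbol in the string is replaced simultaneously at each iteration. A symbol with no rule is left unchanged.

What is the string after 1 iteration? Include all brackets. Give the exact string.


Step 0: AY
Step 1: A[AC]YY

Answer: A[AC]YY


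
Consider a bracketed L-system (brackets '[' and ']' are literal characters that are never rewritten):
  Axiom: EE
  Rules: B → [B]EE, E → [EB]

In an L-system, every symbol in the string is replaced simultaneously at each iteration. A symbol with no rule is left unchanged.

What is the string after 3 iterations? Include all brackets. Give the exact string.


Step 0: EE
Step 1: [EB][EB]
Step 2: [[EB][B]EE][[EB][B]EE]
Step 3: [[[EB][B]EE][[B]EE][EB][EB]][[[EB][B]EE][[B]EE][EB][EB]]

Answer: [[[EB][B]EE][[B]EE][EB][EB]][[[EB][B]EE][[B]EE][EB][EB]]


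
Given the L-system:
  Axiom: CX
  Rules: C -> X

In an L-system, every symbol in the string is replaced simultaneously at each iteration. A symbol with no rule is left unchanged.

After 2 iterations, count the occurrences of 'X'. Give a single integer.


Step 0: CX  (1 'X')
Step 1: XX  (2 'X')
Step 2: XX  (2 'X')

Answer: 2


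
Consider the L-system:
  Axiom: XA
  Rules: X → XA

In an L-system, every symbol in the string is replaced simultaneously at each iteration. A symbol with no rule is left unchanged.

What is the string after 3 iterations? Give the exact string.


Step 0: XA
Step 1: XAA
Step 2: XAAA
Step 3: XAAAA

Answer: XAAAA


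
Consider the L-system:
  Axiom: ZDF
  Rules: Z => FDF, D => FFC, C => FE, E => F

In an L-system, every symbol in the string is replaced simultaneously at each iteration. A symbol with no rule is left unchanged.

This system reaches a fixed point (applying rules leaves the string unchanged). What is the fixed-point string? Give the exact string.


Step 0: ZDF
Step 1: FDFFFCF
Step 2: FFFCFFFFEF
Step 3: FFFFEFFFFFF
Step 4: FFFFFFFFFFF
Step 5: FFFFFFFFFFF  (unchanged — fixed point at step 4)

Answer: FFFFFFFFFFF


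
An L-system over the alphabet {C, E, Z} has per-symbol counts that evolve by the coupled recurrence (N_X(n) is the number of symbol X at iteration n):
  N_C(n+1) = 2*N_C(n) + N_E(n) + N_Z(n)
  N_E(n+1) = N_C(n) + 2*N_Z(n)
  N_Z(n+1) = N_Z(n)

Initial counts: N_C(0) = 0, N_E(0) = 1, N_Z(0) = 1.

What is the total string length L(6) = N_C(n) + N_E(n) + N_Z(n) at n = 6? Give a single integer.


Answer: 408

Derivation:
Step 0: N_C=0, N_E=1, N_Z=1, L=2
Step 1: N_C=2, N_E=2, N_Z=1, L=5
Step 2: N_C=7, N_E=4, N_Z=1, L=12
Step 3: N_C=19, N_E=9, N_Z=1, L=29
Step 4: N_C=48, N_E=21, N_Z=1, L=70
Step 5: N_C=118, N_E=50, N_Z=1, L=169
Step 6: N_C=287, N_E=120, N_Z=1, L=408


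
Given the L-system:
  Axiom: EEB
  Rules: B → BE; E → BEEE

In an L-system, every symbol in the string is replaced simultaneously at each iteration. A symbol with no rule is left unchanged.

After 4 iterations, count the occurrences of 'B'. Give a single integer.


Step 0: EEB  (1 'B')
Step 1: BEEEBEEEBE  (3 'B')
Step 2: BEBEEEBEEEBEEEBEBEEEBEEEBEEEBEBEEE  (10 'B')
Step 3: BEBEEEBEBEEEBEEEBEEEBEBEEEBEEEBEEEBEBEEEBEEEBEEEBEBEEEBEBEEEBEEEBEEEBEBEEEBEEEBEEEBEBEEEBEEEBEEEBEBEEEBEBEEEBEEEBEEE  (34 'B')
Step 4: BEBEEEBEBEEEBEEEBEEEBEBEEEBEBEEEBEEEBEEEBEBEEEBEEEBEEEBEBEEEBEEEBEEEBEBEEEBEBEEEBEEEBEEEBEBEEEBEEEBEEEBEBEEEBEEEBEEEBEBEEEBEBEEEBEEEBEEEBEBEEEBEEEBEEEBEBEEEBEEEBEEEBEBEEEBEBEEEBEEEBEEEBEBEEEBEBEEEBEEEBEEEBEBEEEBEEEBEEEBEBEEEBEEEBEEEBEBEEEBEBEEEBEEEBEEEBEBEEEBEEEBEEEBEBEEEBEEEBEEEBEBEEEBEBEEEBEEEBEEEBEBEEEBEEEBEEEBEBEEEBEEEBEEEBEBEEEBEBEEEBEEEBEEEBEBEEEBEBEEEBEEEBEEEBEBEEEBEEEBEEEBEBEEEBEEEBEEE  (116 'B')

Answer: 116


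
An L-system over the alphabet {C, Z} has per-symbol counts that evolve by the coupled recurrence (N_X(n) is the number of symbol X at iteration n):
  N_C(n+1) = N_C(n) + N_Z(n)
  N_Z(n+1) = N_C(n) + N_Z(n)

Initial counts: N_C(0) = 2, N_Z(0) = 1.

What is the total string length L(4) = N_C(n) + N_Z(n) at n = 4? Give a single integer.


Answer: 48

Derivation:
Step 0: N_C=2, N_Z=1, L=3
Step 1: N_C=3, N_Z=3, L=6
Step 2: N_C=6, N_Z=6, L=12
Step 3: N_C=12, N_Z=12, L=24
Step 4: N_C=24, N_Z=24, L=48


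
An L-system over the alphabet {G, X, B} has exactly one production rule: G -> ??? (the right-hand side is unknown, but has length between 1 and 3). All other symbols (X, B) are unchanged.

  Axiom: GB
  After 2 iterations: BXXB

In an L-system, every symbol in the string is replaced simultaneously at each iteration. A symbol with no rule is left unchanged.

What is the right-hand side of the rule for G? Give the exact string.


Answer: BXX

Derivation:
Trying G -> BXX:
  Step 0: GB
  Step 1: BXXB
  Step 2: BXXB
Matches the given result.


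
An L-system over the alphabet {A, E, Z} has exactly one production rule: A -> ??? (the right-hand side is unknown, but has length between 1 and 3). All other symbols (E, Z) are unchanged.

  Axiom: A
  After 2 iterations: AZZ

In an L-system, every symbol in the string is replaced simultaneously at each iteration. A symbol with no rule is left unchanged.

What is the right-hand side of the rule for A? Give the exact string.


Answer: AZ

Derivation:
Trying A -> AZ:
  Step 0: A
  Step 1: AZ
  Step 2: AZZ
Matches the given result.


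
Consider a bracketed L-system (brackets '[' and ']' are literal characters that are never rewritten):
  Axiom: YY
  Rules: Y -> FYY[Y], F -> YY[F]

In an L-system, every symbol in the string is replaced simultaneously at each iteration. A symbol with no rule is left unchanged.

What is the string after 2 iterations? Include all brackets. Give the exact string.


Answer: YY[F]FYY[Y]FYY[Y][FYY[Y]]YY[F]FYY[Y]FYY[Y][FYY[Y]]

Derivation:
Step 0: YY
Step 1: FYY[Y]FYY[Y]
Step 2: YY[F]FYY[Y]FYY[Y][FYY[Y]]YY[F]FYY[Y]FYY[Y][FYY[Y]]


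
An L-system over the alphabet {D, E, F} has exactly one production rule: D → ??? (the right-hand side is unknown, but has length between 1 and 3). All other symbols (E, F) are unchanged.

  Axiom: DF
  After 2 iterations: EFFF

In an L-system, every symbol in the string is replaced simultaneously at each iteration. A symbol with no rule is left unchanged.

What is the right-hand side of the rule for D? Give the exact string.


Trying D → EFF:
  Step 0: DF
  Step 1: EFFF
  Step 2: EFFF
Matches the given result.

Answer: EFF


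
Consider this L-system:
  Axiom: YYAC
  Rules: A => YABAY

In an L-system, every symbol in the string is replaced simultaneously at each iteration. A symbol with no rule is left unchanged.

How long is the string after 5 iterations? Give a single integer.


Step 0: length = 4
Step 1: length = 8
Step 2: length = 16
Step 3: length = 32
Step 4: length = 64
Step 5: length = 128

Answer: 128


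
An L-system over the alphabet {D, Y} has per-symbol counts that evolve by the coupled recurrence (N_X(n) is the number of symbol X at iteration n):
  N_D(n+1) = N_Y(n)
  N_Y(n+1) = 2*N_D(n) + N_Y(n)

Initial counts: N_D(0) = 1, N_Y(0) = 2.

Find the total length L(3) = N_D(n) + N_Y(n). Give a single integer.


Answer: 24

Derivation:
Step 0: N_D=1, N_Y=2, L=3
Step 1: N_D=2, N_Y=4, L=6
Step 2: N_D=4, N_Y=8, L=12
Step 3: N_D=8, N_Y=16, L=24


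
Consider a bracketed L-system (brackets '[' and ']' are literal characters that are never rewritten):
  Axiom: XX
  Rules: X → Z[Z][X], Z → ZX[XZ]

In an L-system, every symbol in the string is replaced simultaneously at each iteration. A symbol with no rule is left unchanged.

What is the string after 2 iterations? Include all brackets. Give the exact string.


Answer: ZX[XZ][ZX[XZ]][Z[Z][X]]ZX[XZ][ZX[XZ]][Z[Z][X]]

Derivation:
Step 0: XX
Step 1: Z[Z][X]Z[Z][X]
Step 2: ZX[XZ][ZX[XZ]][Z[Z][X]]ZX[XZ][ZX[XZ]][Z[Z][X]]


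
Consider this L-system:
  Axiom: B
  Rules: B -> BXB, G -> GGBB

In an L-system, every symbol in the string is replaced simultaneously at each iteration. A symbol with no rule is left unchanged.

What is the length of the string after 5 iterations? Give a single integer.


Step 0: length = 1
Step 1: length = 3
Step 2: length = 7
Step 3: length = 15
Step 4: length = 31
Step 5: length = 63

Answer: 63


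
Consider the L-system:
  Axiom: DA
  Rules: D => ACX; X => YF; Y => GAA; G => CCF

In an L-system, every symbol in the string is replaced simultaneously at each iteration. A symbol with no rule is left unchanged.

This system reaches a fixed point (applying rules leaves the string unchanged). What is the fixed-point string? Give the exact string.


Answer: ACCCFAAFA

Derivation:
Step 0: DA
Step 1: ACXA
Step 2: ACYFA
Step 3: ACGAAFA
Step 4: ACCCFAAFA
Step 5: ACCCFAAFA  (unchanged — fixed point at step 4)


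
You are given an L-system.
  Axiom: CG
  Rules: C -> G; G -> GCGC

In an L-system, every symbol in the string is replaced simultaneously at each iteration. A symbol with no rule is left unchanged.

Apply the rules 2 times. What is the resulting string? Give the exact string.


Answer: GCGCGCGCGGCGCG

Derivation:
Step 0: CG
Step 1: GGCGC
Step 2: GCGCGCGCGGCGCG


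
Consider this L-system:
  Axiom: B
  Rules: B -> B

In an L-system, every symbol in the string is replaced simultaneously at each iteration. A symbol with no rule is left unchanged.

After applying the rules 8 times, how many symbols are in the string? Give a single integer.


Step 0: length = 1
Step 1: length = 1
Step 2: length = 1
Step 3: length = 1
Step 4: length = 1
Step 5: length = 1
Step 6: length = 1
Step 7: length = 1
Step 8: length = 1

Answer: 1


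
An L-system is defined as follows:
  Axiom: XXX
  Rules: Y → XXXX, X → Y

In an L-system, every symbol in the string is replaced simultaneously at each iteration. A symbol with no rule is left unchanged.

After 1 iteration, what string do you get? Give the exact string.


Answer: YYY

Derivation:
Step 0: XXX
Step 1: YYY


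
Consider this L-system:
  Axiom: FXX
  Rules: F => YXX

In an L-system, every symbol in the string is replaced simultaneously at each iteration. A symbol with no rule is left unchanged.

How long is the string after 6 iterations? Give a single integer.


Step 0: length = 3
Step 1: length = 5
Step 2: length = 5
Step 3: length = 5
Step 4: length = 5
Step 5: length = 5
Step 6: length = 5

Answer: 5


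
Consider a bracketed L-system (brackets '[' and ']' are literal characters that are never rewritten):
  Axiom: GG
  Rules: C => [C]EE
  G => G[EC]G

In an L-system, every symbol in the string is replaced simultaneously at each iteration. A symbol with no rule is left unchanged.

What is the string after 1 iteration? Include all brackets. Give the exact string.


Step 0: GG
Step 1: G[EC]GG[EC]G

Answer: G[EC]GG[EC]G


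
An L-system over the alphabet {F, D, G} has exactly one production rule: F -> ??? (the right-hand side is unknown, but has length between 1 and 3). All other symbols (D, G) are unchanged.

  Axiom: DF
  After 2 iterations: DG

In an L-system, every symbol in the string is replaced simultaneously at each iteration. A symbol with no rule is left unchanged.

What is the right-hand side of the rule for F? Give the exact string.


Trying F -> G:
  Step 0: DF
  Step 1: DG
  Step 2: DG
Matches the given result.

Answer: G


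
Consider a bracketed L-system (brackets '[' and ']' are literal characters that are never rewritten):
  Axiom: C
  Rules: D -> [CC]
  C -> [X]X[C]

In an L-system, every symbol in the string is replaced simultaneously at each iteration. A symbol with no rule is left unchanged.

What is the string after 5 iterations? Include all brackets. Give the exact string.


Step 0: C
Step 1: [X]X[C]
Step 2: [X]X[[X]X[C]]
Step 3: [X]X[[X]X[[X]X[C]]]
Step 4: [X]X[[X]X[[X]X[[X]X[C]]]]
Step 5: [X]X[[X]X[[X]X[[X]X[[X]X[C]]]]]

Answer: [X]X[[X]X[[X]X[[X]X[[X]X[C]]]]]


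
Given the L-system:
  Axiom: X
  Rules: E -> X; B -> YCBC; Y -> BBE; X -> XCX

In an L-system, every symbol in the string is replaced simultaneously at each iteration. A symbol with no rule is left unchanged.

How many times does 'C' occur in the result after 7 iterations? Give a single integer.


Step 0: X  (0 'C')
Step 1: XCX  (1 'C')
Step 2: XCXCXCX  (3 'C')
Step 3: XCXCXCXCXCXCXCX  (7 'C')
Step 4: XCXCXCXCXCXCXCXCXCXCXCXCXCXCXCX  (15 'C')
Step 5: XCXCXCXCXCXCXCXCXCXCXCXCXCXCXCXCXCXCXCXCXCXCXCXCXCXCXCXCXCXCXCX  (31 'C')
Step 6: XCXCXCXCXCXCXCXCXCXCXCXCXCXCXCXCXCXCXCXCXCXCXCXCXCXCXCXCXCXCXCXCXCXCXCXCXCXCXCXCXCXCXCXCXCXCXCXCXCXCXCXCXCXCXCXCXCXCXCXCXCXCXCX  (63 'C')
Step 7: XCXCXCXCXCXCXCXCXCXCXCXCXCXCXCXCXCXCXCXCXCXCXCXCXCXCXCXCXCXCXCXCXCXCXCXCXCXCXCXCXCXCXCXCXCXCXCXCXCXCXCXCXCXCXCXCXCXCXCXCXCXCXCXCXCXCXCXCXCXCXCXCXCXCXCXCXCXCXCXCXCXCXCXCXCXCXCXCXCXCXCXCXCXCXCXCXCXCXCXCXCXCXCXCXCXCXCXCXCXCXCXCXCXCXCXCXCXCXCXCXCXCXCXCXCXCXCX  (127 'C')

Answer: 127


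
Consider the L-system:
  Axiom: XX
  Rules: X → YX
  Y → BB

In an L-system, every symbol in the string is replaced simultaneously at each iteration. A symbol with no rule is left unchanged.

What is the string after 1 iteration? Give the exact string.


Step 0: XX
Step 1: YXYX

Answer: YXYX


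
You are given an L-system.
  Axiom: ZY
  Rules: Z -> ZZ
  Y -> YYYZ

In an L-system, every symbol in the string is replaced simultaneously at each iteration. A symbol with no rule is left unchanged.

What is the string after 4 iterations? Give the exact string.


Step 0: ZY
Step 1: ZZYYYZ
Step 2: ZZZZYYYZYYYZYYYZZZ
Step 3: ZZZZZZZZYYYZYYYZYYYZZZYYYZYYYZYYYZZZYYYZYYYZYYYZZZZZZZ
Step 4: ZZZZZZZZZZZZZZZZYYYZYYYZYYYZZZYYYZYYYZYYYZZZYYYZYYYZYYYZZZZZZZYYYZYYYZYYYZZZYYYZYYYZYYYZZZYYYZYYYZYYYZZZZZZZYYYZYYYZYYYZZZYYYZYYYZYYYZZZYYYZYYYZYYYZZZZZZZZZZZZZZZ

Answer: ZZZZZZZZZZZZZZZZYYYZYYYZYYYZZZYYYZYYYZYYYZZZYYYZYYYZYYYZZZZZZZYYYZYYYZYYYZZZYYYZYYYZYYYZZZYYYZYYYZYYYZZZZZZZYYYZYYYZYYYZZZYYYZYYYZYYYZZZYYYZYYYZYYYZZZZZZZZZZZZZZZ


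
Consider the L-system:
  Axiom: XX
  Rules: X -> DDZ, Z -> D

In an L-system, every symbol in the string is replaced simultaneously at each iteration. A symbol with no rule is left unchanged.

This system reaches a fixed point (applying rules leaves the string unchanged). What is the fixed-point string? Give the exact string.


Step 0: XX
Step 1: DDZDDZ
Step 2: DDDDDD
Step 3: DDDDDD  (unchanged — fixed point at step 2)

Answer: DDDDDD


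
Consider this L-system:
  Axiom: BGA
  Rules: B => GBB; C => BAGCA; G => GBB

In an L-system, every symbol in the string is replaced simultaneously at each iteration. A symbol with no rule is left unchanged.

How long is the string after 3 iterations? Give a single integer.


Step 0: length = 3
Step 1: length = 7
Step 2: length = 19
Step 3: length = 55

Answer: 55


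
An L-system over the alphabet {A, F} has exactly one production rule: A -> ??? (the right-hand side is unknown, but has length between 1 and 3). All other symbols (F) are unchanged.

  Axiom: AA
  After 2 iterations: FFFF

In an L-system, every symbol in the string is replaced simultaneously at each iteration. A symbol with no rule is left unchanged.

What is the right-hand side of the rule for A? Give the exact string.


Answer: FF

Derivation:
Trying A -> FF:
  Step 0: AA
  Step 1: FFFF
  Step 2: FFFF
Matches the given result.


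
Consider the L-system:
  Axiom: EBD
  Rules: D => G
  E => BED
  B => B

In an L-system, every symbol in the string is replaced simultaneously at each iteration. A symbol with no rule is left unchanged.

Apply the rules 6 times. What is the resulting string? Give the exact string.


Step 0: EBD
Step 1: BEDBG
Step 2: BBEDGBG
Step 3: BBBEDGGBG
Step 4: BBBBEDGGGBG
Step 5: BBBBBEDGGGGBG
Step 6: BBBBBBEDGGGGGBG

Answer: BBBBBBEDGGGGGBG


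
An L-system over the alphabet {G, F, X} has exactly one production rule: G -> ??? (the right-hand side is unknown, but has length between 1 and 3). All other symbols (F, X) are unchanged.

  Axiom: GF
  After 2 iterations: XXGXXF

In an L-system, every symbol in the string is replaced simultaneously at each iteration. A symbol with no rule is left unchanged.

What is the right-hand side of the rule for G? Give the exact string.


Answer: XGX

Derivation:
Trying G -> XGX:
  Step 0: GF
  Step 1: XGXF
  Step 2: XXGXXF
Matches the given result.


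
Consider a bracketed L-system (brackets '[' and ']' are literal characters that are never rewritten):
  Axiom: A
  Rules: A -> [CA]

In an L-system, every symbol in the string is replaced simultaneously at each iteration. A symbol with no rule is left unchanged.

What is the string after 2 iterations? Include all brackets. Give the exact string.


Step 0: A
Step 1: [CA]
Step 2: [C[CA]]

Answer: [C[CA]]


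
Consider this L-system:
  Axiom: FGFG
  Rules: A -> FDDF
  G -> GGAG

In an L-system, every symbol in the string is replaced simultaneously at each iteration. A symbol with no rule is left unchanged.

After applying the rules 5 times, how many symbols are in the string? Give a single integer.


Answer: 970

Derivation:
Step 0: length = 4
Step 1: length = 10
Step 2: length = 34
Step 3: length = 106
Step 4: length = 322
Step 5: length = 970


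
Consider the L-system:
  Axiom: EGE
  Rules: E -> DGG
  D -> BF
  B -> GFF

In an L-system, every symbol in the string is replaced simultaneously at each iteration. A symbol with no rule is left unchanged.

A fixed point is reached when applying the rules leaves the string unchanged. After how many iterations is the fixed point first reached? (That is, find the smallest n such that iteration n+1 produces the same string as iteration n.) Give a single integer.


Step 0: EGE
Step 1: DGGGDGG
Step 2: BFGGGBFGG
Step 3: GFFFGGGGFFFGG
Step 4: GFFFGGGGFFFGG  (unchanged — fixed point at step 3)

Answer: 3


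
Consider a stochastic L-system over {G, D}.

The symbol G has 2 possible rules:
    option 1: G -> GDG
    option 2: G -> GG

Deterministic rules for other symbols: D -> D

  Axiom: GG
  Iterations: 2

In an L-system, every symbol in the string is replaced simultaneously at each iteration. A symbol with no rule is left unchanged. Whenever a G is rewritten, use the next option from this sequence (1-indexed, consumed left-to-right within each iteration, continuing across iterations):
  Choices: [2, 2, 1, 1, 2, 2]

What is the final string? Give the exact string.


Answer: GDGGDGGGGG

Derivation:
Step 0: GG
Step 1: GGGG  (used choices [2, 2])
Step 2: GDGGDGGGGG  (used choices [1, 1, 2, 2])


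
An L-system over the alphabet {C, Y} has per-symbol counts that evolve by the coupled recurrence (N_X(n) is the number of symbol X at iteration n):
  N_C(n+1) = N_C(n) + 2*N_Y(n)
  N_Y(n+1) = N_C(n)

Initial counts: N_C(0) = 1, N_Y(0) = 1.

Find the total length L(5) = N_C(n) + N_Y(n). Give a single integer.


Answer: 64

Derivation:
Step 0: N_C=1, N_Y=1, L=2
Step 1: N_C=3, N_Y=1, L=4
Step 2: N_C=5, N_Y=3, L=8
Step 3: N_C=11, N_Y=5, L=16
Step 4: N_C=21, N_Y=11, L=32
Step 5: N_C=43, N_Y=21, L=64


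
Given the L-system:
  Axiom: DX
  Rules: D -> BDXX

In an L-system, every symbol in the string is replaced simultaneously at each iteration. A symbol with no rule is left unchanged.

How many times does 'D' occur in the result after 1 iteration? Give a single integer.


Answer: 1

Derivation:
Step 0: DX  (1 'D')
Step 1: BDXXX  (1 'D')


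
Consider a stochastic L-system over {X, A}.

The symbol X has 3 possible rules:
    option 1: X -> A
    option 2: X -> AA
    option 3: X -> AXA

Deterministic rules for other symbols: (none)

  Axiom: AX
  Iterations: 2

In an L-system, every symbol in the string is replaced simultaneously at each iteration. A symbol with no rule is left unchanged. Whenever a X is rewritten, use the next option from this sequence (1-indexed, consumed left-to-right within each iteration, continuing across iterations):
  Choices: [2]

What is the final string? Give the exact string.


Answer: AAA

Derivation:
Step 0: AX
Step 1: AAA  (used choices [2])
Step 2: AAA  (used choices [])


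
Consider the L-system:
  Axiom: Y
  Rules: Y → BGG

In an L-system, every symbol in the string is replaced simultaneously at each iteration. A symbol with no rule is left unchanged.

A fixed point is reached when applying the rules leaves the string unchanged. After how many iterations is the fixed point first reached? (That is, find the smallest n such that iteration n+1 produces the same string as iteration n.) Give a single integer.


Step 0: Y
Step 1: BGG
Step 2: BGG  (unchanged — fixed point at step 1)

Answer: 1


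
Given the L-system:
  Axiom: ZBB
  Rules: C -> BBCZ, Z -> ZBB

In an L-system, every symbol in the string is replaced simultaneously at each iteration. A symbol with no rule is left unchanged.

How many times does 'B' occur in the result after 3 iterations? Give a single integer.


Step 0: ZBB  (2 'B')
Step 1: ZBBBB  (4 'B')
Step 2: ZBBBBBB  (6 'B')
Step 3: ZBBBBBBBB  (8 'B')

Answer: 8


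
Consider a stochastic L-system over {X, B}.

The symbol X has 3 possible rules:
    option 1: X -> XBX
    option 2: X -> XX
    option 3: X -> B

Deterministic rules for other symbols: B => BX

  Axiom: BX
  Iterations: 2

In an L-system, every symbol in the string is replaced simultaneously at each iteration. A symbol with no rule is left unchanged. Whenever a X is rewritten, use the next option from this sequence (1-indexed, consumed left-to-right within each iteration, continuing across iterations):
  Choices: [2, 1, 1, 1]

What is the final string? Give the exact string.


Answer: BXXBXXBXXBX

Derivation:
Step 0: BX
Step 1: BXXX  (used choices [2])
Step 2: BXXBXXBXXBX  (used choices [1, 1, 1])


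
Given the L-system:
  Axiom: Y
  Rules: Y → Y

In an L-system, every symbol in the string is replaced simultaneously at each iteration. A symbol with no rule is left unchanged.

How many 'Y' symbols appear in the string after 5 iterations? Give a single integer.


Step 0: Y  (1 'Y')
Step 1: Y  (1 'Y')
Step 2: Y  (1 'Y')
Step 3: Y  (1 'Y')
Step 4: Y  (1 'Y')
Step 5: Y  (1 'Y')

Answer: 1


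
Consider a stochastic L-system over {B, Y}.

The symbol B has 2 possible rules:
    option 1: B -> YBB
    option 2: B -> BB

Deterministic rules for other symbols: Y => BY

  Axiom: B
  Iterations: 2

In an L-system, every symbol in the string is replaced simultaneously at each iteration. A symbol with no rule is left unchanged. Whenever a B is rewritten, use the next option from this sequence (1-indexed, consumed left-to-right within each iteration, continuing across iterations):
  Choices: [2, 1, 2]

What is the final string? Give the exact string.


Answer: YBBBB

Derivation:
Step 0: B
Step 1: BB  (used choices [2])
Step 2: YBBBB  (used choices [1, 2])


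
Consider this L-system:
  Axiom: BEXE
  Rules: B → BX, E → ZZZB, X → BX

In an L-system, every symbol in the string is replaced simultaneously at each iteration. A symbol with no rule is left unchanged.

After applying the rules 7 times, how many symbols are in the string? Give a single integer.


Answer: 390

Derivation:
Step 0: length = 4
Step 1: length = 12
Step 2: length = 18
Step 3: length = 30
Step 4: length = 54
Step 5: length = 102
Step 6: length = 198
Step 7: length = 390


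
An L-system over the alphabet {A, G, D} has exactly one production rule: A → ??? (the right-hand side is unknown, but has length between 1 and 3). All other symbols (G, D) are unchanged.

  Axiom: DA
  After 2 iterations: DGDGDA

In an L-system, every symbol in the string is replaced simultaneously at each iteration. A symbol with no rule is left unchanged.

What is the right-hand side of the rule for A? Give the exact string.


Answer: GDA

Derivation:
Trying A → GDA:
  Step 0: DA
  Step 1: DGDA
  Step 2: DGDGDA
Matches the given result.


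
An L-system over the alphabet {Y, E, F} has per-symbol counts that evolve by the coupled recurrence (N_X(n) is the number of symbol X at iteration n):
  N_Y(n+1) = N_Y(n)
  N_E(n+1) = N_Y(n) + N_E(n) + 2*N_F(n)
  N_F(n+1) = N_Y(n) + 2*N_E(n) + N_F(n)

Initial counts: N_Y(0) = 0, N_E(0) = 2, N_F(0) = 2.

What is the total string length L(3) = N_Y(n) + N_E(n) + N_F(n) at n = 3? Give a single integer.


Step 0: N_Y=0, N_E=2, N_F=2, L=4
Step 1: N_Y=0, N_E=6, N_F=6, L=12
Step 2: N_Y=0, N_E=18, N_F=18, L=36
Step 3: N_Y=0, N_E=54, N_F=54, L=108

Answer: 108


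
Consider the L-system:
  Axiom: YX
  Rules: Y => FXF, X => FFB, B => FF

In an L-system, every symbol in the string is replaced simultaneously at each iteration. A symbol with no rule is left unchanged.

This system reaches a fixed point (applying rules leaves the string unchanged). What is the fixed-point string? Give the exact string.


Step 0: YX
Step 1: FXFFFB
Step 2: FFFBFFFFF
Step 3: FFFFFFFFFF
Step 4: FFFFFFFFFF  (unchanged — fixed point at step 3)

Answer: FFFFFFFFFF


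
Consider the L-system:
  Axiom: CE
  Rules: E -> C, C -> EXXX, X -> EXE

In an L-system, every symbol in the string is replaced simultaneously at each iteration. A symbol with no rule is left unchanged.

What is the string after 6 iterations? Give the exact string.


Step 0: CE
Step 1: EXXXC
Step 2: CEXEEXEEXEEXXX
Step 3: EXXXCEXECCEXECCEXECCEXEEXEEXE
Step 4: CEXEEXEEXEEXXXCEXECEXXXEXXXCEXECEXXXEXXXCEXECEXXXEXXXCEXECCEXECCEXEC
Step 5: EXXXCEXECCEXECCEXECCEXEEXEEXEEXXXCEXECEXXXCEXEEXEEXECEXEEXEEXEEXXXCEXECEXXXCEXEEXEEXECEXEEXEEXEEXXXCEXECEXXXCEXEEXEEXECEXEEXEEXEEXXXCEXECEXXXEXXXCEXECEXXXEXXXCEXECEXXX
Step 6: CEXEEXEEXEEXXXCEXECEXXXEXXXCEXECEXXXEXXXCEXECEXXXEXXXCEXECCEXECCEXECCEXEEXEEXEEXXXCEXECEXXXCEXEEXEEXEEXXXCEXECCEXECCEXECEXXXCEXECCEXECCEXECCEXEEXEEXEEXXXCEXECEXXXCEXEEXEEXEEXXXCEXECCEXECCEXECEXXXCEXECCEXECCEXECCEXEEXEEXEEXXXCEXECEXXXCEXEEXEEXEEXXXCEXECCEXECCEXECEXXXCEXECCEXECCEXECCEXEEXEEXEEXXXCEXECEXXXCEXEEXEEXECEXEEXEEXEEXXXCEXECEXXXCEXEEXEEXECEXEEXEEXEEXXXCEXECEXXXCEXEEXEEXE

Answer: CEXEEXEEXEEXXXCEXECEXXXEXXXCEXECEXXXEXXXCEXECEXXXEXXXCEXECCEXECCEXECCEXEEXEEXEEXXXCEXECEXXXCEXEEXEEXEEXXXCEXECCEXECCEXECEXXXCEXECCEXECCEXECCEXEEXEEXEEXXXCEXECEXXXCEXEEXEEXEEXXXCEXECCEXECCEXECEXXXCEXECCEXECCEXECCEXEEXEEXEEXXXCEXECEXXXCEXEEXEEXEEXXXCEXECCEXECCEXECEXXXCEXECCEXECCEXECCEXEEXEEXEEXXXCEXECEXXXCEXEEXEEXECEXEEXEEXEEXXXCEXECEXXXCEXEEXEEXECEXEEXEEXEEXXXCEXECEXXXCEXEEXEEXE
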